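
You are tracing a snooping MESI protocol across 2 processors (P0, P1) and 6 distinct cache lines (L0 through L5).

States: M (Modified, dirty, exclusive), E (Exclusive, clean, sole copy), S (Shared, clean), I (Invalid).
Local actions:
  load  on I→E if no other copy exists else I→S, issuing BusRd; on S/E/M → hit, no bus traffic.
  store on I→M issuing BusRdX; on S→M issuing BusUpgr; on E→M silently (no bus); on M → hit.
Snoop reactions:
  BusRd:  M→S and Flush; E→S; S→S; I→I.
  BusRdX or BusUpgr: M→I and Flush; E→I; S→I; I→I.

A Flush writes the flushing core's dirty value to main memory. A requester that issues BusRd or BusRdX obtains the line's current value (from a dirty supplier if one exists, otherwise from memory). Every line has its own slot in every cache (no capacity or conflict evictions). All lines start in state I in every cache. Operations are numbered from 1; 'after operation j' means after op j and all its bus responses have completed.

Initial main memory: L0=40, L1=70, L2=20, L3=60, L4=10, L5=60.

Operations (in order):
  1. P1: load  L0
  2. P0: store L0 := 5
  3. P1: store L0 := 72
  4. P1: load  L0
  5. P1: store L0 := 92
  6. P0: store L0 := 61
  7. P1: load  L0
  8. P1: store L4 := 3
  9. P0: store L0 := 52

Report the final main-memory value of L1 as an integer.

step 1: P1: load  L0  ⟶  IE  (L0)  txn=BusRd  M[L0]=40
step 2: P0: store L0 := 5  ⟶  MI  (L0)  txn=BusRdX  M[L0]=40
step 3: P1: store L0 := 72  ⟶  IM  (L0)  txn=BusRdX+Flush  M[L0]=5
step 4: P1: load  L0  ⟶  IM  (L0)  txn=∅  M[L0]=5
step 5: P1: store L0 := 92  ⟶  IM  (L0)  txn=∅  M[L0]=5
step 6: P0: store L0 := 61  ⟶  MI  (L0)  txn=BusRdX+Flush  M[L0]=92
step 7: P1: load  L0  ⟶  SS  (L0)  txn=BusRd+Flush  M[L0]=61
step 8: P1: store L4 := 3  ⟶  IM  (L4)  txn=BusRdX  M[L4]=10
step 9: P0: store L0 := 52  ⟶  MI  (L0)  txn=BusUpgr  M[L0]=61

memory[L1] = 70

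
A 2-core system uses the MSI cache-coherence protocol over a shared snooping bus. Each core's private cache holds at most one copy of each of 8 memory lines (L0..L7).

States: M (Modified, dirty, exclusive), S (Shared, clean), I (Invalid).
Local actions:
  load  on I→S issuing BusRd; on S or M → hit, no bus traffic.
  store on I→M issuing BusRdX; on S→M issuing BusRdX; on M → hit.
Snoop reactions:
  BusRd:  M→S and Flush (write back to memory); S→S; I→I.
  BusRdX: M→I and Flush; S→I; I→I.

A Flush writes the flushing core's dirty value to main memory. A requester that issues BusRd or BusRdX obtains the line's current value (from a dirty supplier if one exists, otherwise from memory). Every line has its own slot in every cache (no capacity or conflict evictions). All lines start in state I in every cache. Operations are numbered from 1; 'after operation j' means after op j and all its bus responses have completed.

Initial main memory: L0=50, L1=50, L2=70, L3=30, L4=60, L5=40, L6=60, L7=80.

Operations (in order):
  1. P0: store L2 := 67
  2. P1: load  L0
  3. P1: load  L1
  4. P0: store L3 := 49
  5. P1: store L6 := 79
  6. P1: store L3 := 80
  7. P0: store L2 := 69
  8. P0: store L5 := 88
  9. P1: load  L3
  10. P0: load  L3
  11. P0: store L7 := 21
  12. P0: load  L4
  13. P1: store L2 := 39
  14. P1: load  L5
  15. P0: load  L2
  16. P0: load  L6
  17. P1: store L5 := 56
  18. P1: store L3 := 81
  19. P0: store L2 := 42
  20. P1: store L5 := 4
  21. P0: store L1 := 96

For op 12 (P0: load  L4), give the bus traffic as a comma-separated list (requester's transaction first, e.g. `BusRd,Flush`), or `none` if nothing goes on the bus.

bus = BusRd

[1] P0: store L2 := 67 | P0:M(67), P1:I | bus: BusRdX
[2] P1: load  L0 | P0:I, P1:S(50) | bus: BusRd
[3] P1: load  L1 | P0:I, P1:S(50) | bus: BusRd
[4] P0: store L3 := 49 | P0:M(49), P1:I | bus: BusRdX
[5] P1: store L6 := 79 | P0:I, P1:M(79) | bus: BusRdX
[6] P1: store L3 := 80 | P0:I, P1:M(80) | bus: BusRdX,Flush
[7] P0: store L2 := 69 | P0:M(69), P1:I | bus: none
[8] P0: store L5 := 88 | P0:M(88), P1:I | bus: BusRdX
[9] P1: load  L3 | P0:I, P1:M(80) | bus: none
[10] P0: load  L3 | P0:S(80), P1:S(80) | bus: BusRd,Flush
[11] P0: store L7 := 21 | P0:M(21), P1:I | bus: BusRdX
[12] P0: load  L4 | P0:S(60), P1:I | bus: BusRd
[13] P1: store L2 := 39 | P0:I, P1:M(39) | bus: BusRdX,Flush
[14] P1: load  L5 | P0:S(88), P1:S(88) | bus: BusRd,Flush
[15] P0: load  L2 | P0:S(39), P1:S(39) | bus: BusRd,Flush
[16] P0: load  L6 | P0:S(79), P1:S(79) | bus: BusRd,Flush
[17] P1: store L5 := 56 | P0:I, P1:M(56) | bus: BusRdX
[18] P1: store L3 := 81 | P0:I, P1:M(81) | bus: BusRdX
[19] P0: store L2 := 42 | P0:M(42), P1:I | bus: BusRdX
[20] P1: store L5 := 4 | P0:I, P1:M(4) | bus: none
[21] P0: store L1 := 96 | P0:M(96), P1:I | bus: BusRdX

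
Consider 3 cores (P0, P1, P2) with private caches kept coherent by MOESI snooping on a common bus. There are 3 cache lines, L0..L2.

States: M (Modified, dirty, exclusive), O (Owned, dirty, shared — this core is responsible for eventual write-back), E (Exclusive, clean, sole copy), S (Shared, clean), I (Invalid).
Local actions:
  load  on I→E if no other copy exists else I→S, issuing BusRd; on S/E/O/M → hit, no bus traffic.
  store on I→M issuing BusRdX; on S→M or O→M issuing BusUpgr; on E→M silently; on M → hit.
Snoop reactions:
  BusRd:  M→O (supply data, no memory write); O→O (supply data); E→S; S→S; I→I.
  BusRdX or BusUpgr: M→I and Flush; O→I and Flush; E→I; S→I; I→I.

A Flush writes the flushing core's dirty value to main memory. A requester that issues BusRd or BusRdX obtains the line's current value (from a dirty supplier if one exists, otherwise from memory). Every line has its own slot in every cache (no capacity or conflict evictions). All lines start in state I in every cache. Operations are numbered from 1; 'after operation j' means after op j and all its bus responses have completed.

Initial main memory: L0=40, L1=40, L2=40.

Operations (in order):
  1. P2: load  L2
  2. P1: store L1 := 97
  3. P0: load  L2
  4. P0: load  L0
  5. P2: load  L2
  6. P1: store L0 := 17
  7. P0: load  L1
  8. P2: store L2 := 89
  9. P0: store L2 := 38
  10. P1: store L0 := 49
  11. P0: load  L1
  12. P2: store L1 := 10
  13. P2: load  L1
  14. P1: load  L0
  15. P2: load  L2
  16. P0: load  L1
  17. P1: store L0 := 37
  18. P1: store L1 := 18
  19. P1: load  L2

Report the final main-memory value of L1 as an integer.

  op1 P2: load  L2 → I/I/E on L2; bus BusRd; mem=40
  op2 P1: store L1 := 97 → I/M/I on L1; bus BusRdX; mem=40
  op3 P0: load  L2 → S/I/S on L2; bus BusRd; mem=40
  op4 P0: load  L0 → E/I/I on L0; bus BusRd; mem=40
  op5 P2: load  L2 → S/I/S on L2; bus (none); mem=40
  op6 P1: store L0 := 17 → I/M/I on L0; bus BusRdX; mem=40
  op7 P0: load  L1 → S/O/I on L1; bus BusRd; mem=40
  op8 P2: store L2 := 89 → I/I/M on L2; bus BusUpgr; mem=40
  op9 P0: store L2 := 38 → M/I/I on L2; bus BusRdX Flush; mem=89
  op10 P1: store L0 := 49 → I/M/I on L0; bus (none); mem=40
  op11 P0: load  L1 → S/O/I on L1; bus (none); mem=40
  op12 P2: store L1 := 10 → I/I/M on L1; bus BusRdX Flush; mem=97
  op13 P2: load  L1 → I/I/M on L1; bus (none); mem=97
  op14 P1: load  L0 → I/M/I on L0; bus (none); mem=40
  op15 P2: load  L2 → O/I/S on L2; bus BusRd; mem=89
  op16 P0: load  L1 → S/I/O on L1; bus BusRd; mem=97
  op17 P1: store L0 := 37 → I/M/I on L0; bus (none); mem=40
  op18 P1: store L1 := 18 → I/M/I on L1; bus BusRdX Flush; mem=10
  op19 P1: load  L2 → O/S/S on L2; bus BusRd; mem=89

memory[L1] = 10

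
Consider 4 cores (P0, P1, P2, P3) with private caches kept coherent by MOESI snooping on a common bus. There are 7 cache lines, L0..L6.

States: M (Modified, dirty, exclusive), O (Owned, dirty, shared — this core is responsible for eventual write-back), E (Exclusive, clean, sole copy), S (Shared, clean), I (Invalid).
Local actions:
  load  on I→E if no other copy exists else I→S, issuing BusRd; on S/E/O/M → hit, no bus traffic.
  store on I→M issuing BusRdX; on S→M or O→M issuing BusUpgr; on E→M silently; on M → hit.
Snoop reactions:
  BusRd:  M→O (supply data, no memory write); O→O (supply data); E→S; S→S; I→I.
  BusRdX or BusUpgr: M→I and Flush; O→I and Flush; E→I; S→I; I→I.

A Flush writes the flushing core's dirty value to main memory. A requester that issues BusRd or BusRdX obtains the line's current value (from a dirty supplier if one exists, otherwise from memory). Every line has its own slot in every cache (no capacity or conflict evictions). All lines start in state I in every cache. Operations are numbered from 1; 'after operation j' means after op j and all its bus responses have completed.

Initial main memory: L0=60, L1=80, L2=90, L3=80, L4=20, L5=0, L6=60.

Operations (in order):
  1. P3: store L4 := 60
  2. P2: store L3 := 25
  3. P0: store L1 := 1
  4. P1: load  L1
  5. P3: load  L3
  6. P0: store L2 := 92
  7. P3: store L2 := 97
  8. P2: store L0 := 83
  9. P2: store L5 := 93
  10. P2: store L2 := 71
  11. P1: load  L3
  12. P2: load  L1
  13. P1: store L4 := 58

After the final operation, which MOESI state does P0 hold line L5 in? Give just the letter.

state = I

  op1 P3: store L4 := 60 → I/I/I/M on L4; bus BusRdX; mem=20
  op2 P2: store L3 := 25 → I/I/M/I on L3; bus BusRdX; mem=80
  op3 P0: store L1 := 1 → M/I/I/I on L1; bus BusRdX; mem=80
  op4 P1: load  L1 → O/S/I/I on L1; bus BusRd; mem=80
  op5 P3: load  L3 → I/I/O/S on L3; bus BusRd; mem=80
  op6 P0: store L2 := 92 → M/I/I/I on L2; bus BusRdX; mem=90
  op7 P3: store L2 := 97 → I/I/I/M on L2; bus BusRdX Flush; mem=92
  op8 P2: store L0 := 83 → I/I/M/I on L0; bus BusRdX; mem=60
  op9 P2: store L5 := 93 → I/I/M/I on L5; bus BusRdX; mem=0
  op10 P2: store L2 := 71 → I/I/M/I on L2; bus BusRdX Flush; mem=97
  op11 P1: load  L3 → I/S/O/S on L3; bus BusRd; mem=80
  op12 P2: load  L1 → O/S/S/I on L1; bus BusRd; mem=80
  op13 P1: store L4 := 58 → I/M/I/I on L4; bus BusRdX Flush; mem=60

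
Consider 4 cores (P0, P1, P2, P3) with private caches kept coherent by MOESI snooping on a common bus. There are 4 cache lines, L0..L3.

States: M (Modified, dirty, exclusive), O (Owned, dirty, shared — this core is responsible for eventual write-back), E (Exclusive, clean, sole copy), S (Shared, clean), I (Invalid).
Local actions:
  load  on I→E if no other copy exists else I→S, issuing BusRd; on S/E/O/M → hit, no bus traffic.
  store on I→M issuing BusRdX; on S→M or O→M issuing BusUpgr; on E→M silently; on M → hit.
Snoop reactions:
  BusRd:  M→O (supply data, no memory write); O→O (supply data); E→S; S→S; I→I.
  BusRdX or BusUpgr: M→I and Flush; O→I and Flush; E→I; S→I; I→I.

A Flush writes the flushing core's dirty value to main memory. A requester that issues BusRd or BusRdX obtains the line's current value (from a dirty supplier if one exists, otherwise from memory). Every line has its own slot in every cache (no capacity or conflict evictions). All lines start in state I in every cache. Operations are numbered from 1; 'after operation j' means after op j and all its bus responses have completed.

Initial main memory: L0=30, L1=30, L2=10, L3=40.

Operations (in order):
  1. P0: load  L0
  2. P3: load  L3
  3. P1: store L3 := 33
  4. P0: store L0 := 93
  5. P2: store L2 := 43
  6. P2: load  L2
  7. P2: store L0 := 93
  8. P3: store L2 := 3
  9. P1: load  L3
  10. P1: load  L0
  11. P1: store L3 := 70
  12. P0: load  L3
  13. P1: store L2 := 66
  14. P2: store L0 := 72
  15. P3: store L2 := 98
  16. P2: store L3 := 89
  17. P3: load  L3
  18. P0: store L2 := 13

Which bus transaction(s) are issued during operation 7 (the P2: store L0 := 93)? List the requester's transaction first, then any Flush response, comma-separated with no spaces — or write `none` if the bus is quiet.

1. P0: load  L0  bus=[BusRd]  L0: P0=E P1=I P2=I P3=I  mem[L0]=30
2. P3: load  L3  bus=[BusRd]  L3: P0=I P1=I P2=I P3=E  mem[L3]=40
3. P1: store L3 := 33  bus=[BusRdX]  L3: P0=I P1=M P2=I P3=I  mem[L3]=40
4. P0: store L0 := 93  bus=[-]  L0: P0=M P1=I P2=I P3=I  mem[L0]=30
5. P2: store L2 := 43  bus=[BusRdX]  L2: P0=I P1=I P2=M P3=I  mem[L2]=10
6. P2: load  L2  bus=[-]  L2: P0=I P1=I P2=M P3=I  mem[L2]=10
7. P2: store L0 := 93  bus=[BusRdX,Flush]  L0: P0=I P1=I P2=M P3=I  mem[L0]=93
8. P3: store L2 := 3  bus=[BusRdX,Flush]  L2: P0=I P1=I P2=I P3=M  mem[L2]=43
9. P1: load  L3  bus=[-]  L3: P0=I P1=M P2=I P3=I  mem[L3]=40
10. P1: load  L0  bus=[BusRd]  L0: P0=I P1=S P2=O P3=I  mem[L0]=93
11. P1: store L3 := 70  bus=[-]  L3: P0=I P1=M P2=I P3=I  mem[L3]=40
12. P0: load  L3  bus=[BusRd]  L3: P0=S P1=O P2=I P3=I  mem[L3]=40
13. P1: store L2 := 66  bus=[BusRdX,Flush]  L2: P0=I P1=M P2=I P3=I  mem[L2]=3
14. P2: store L0 := 72  bus=[BusUpgr]  L0: P0=I P1=I P2=M P3=I  mem[L0]=93
15. P3: store L2 := 98  bus=[BusRdX,Flush]  L2: P0=I P1=I P2=I P3=M  mem[L2]=66
16. P2: store L3 := 89  bus=[BusRdX,Flush]  L3: P0=I P1=I P2=M P3=I  mem[L3]=70
17. P3: load  L3  bus=[BusRd]  L3: P0=I P1=I P2=O P3=S  mem[L3]=70
18. P0: store L2 := 13  bus=[BusRdX,Flush]  L2: P0=M P1=I P2=I P3=I  mem[L2]=98

bus = BusRdX,Flush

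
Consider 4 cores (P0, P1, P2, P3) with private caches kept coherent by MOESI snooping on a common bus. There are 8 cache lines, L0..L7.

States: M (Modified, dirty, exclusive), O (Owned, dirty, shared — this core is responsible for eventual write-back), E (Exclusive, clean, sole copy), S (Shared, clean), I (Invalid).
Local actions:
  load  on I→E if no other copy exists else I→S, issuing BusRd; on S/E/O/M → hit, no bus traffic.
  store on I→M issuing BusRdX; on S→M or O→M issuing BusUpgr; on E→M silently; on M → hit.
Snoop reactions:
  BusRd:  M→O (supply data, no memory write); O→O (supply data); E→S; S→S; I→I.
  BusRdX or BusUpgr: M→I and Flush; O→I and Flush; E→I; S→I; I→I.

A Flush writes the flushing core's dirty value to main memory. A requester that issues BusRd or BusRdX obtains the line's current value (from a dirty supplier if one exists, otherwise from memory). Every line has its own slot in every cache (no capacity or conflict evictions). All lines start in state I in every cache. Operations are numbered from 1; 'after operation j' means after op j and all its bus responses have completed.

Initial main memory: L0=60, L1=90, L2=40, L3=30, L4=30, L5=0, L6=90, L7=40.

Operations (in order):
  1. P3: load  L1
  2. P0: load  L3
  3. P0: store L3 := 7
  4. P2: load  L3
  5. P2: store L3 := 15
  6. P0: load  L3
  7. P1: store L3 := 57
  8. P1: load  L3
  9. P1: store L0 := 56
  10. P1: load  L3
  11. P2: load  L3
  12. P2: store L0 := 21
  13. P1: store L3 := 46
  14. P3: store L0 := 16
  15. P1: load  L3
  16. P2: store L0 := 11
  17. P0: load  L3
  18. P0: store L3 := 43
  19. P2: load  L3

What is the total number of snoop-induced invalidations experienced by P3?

invalidations = 1

1. P3: load  L1  bus=[BusRd]  L1: P0=I P1=I P2=I P3=E  mem[L1]=90
2. P0: load  L3  bus=[BusRd]  L3: P0=E P1=I P2=I P3=I  mem[L3]=30
3. P0: store L3 := 7  bus=[-]  L3: P0=M P1=I P2=I P3=I  mem[L3]=30
4. P2: load  L3  bus=[BusRd]  L3: P0=O P1=I P2=S P3=I  mem[L3]=30
5. P2: store L3 := 15  bus=[BusUpgr,Flush]  L3: P0=I P1=I P2=M P3=I  mem[L3]=7
6. P0: load  L3  bus=[BusRd]  L3: P0=S P1=I P2=O P3=I  mem[L3]=7
7. P1: store L3 := 57  bus=[BusRdX,Flush]  L3: P0=I P1=M P2=I P3=I  mem[L3]=15
8. P1: load  L3  bus=[-]  L3: P0=I P1=M P2=I P3=I  mem[L3]=15
9. P1: store L0 := 56  bus=[BusRdX]  L0: P0=I P1=M P2=I P3=I  mem[L0]=60
10. P1: load  L3  bus=[-]  L3: P0=I P1=M P2=I P3=I  mem[L3]=15
11. P2: load  L3  bus=[BusRd]  L3: P0=I P1=O P2=S P3=I  mem[L3]=15
12. P2: store L0 := 21  bus=[BusRdX,Flush]  L0: P0=I P1=I P2=M P3=I  mem[L0]=56
13. P1: store L3 := 46  bus=[BusUpgr]  L3: P0=I P1=M P2=I P3=I  mem[L3]=15
14. P3: store L0 := 16  bus=[BusRdX,Flush]  L0: P0=I P1=I P2=I P3=M  mem[L0]=21
15. P1: load  L3  bus=[-]  L3: P0=I P1=M P2=I P3=I  mem[L3]=15
16. P2: store L0 := 11  bus=[BusRdX,Flush]  L0: P0=I P1=I P2=M P3=I  mem[L0]=16
17. P0: load  L3  bus=[BusRd]  L3: P0=S P1=O P2=I P3=I  mem[L3]=15
18. P0: store L3 := 43  bus=[BusUpgr,Flush]  L3: P0=M P1=I P2=I P3=I  mem[L3]=46
19. P2: load  L3  bus=[BusRd]  L3: P0=O P1=I P2=S P3=I  mem[L3]=46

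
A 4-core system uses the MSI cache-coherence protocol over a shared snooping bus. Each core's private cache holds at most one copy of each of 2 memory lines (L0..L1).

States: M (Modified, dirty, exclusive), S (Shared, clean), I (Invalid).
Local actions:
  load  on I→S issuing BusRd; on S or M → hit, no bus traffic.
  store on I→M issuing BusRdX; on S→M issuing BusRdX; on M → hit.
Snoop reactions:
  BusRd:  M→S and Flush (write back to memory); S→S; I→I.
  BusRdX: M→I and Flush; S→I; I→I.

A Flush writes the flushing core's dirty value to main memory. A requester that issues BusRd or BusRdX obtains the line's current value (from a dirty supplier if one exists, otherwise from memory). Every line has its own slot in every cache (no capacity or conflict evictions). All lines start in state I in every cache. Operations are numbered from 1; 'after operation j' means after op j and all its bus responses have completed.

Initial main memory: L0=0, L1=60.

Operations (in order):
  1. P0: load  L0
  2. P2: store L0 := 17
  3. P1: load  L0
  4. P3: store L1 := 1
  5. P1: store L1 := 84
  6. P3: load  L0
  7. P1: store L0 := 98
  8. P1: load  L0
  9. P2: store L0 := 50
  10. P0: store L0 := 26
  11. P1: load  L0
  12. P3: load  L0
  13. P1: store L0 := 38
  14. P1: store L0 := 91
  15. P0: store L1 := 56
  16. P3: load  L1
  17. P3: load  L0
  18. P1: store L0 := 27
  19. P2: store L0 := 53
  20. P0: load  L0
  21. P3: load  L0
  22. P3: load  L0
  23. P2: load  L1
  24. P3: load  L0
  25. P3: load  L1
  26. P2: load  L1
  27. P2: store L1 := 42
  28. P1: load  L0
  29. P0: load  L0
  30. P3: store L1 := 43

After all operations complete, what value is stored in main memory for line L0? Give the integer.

memory[L0] = 53

step 1: P0: load  L0  ⟶  SIII  (L0)  txn=BusRd  M[L0]=0
step 2: P2: store L0 := 17  ⟶  IIMI  (L0)  txn=BusRdX  M[L0]=0
step 3: P1: load  L0  ⟶  ISSI  (L0)  txn=BusRd+Flush  M[L0]=17
step 4: P3: store L1 := 1  ⟶  IIIM  (L1)  txn=BusRdX  M[L1]=60
step 5: P1: store L1 := 84  ⟶  IMII  (L1)  txn=BusRdX+Flush  M[L1]=1
step 6: P3: load  L0  ⟶  ISSS  (L0)  txn=BusRd  M[L0]=17
step 7: P1: store L0 := 98  ⟶  IMII  (L0)  txn=BusRdX  M[L0]=17
step 8: P1: load  L0  ⟶  IMII  (L0)  txn=∅  M[L0]=17
step 9: P2: store L0 := 50  ⟶  IIMI  (L0)  txn=BusRdX+Flush  M[L0]=98
step 10: P0: store L0 := 26  ⟶  MIII  (L0)  txn=BusRdX+Flush  M[L0]=50
step 11: P1: load  L0  ⟶  SSII  (L0)  txn=BusRd+Flush  M[L0]=26
step 12: P3: load  L0  ⟶  SSIS  (L0)  txn=BusRd  M[L0]=26
step 13: P1: store L0 := 38  ⟶  IMII  (L0)  txn=BusRdX  M[L0]=26
step 14: P1: store L0 := 91  ⟶  IMII  (L0)  txn=∅  M[L0]=26
step 15: P0: store L1 := 56  ⟶  MIII  (L1)  txn=BusRdX+Flush  M[L1]=84
step 16: P3: load  L1  ⟶  SIIS  (L1)  txn=BusRd+Flush  M[L1]=56
step 17: P3: load  L0  ⟶  ISIS  (L0)  txn=BusRd+Flush  M[L0]=91
step 18: P1: store L0 := 27  ⟶  IMII  (L0)  txn=BusRdX  M[L0]=91
step 19: P2: store L0 := 53  ⟶  IIMI  (L0)  txn=BusRdX+Flush  M[L0]=27
step 20: P0: load  L0  ⟶  SISI  (L0)  txn=BusRd+Flush  M[L0]=53
step 21: P3: load  L0  ⟶  SISS  (L0)  txn=BusRd  M[L0]=53
step 22: P3: load  L0  ⟶  SISS  (L0)  txn=∅  M[L0]=53
step 23: P2: load  L1  ⟶  SISS  (L1)  txn=BusRd  M[L1]=56
step 24: P3: load  L0  ⟶  SISS  (L0)  txn=∅  M[L0]=53
step 25: P3: load  L1  ⟶  SISS  (L1)  txn=∅  M[L1]=56
step 26: P2: load  L1  ⟶  SISS  (L1)  txn=∅  M[L1]=56
step 27: P2: store L1 := 42  ⟶  IIMI  (L1)  txn=BusRdX  M[L1]=56
step 28: P1: load  L0  ⟶  SSSS  (L0)  txn=BusRd  M[L0]=53
step 29: P0: load  L0  ⟶  SSSS  (L0)  txn=∅  M[L0]=53
step 30: P3: store L1 := 43  ⟶  IIIM  (L1)  txn=BusRdX+Flush  M[L1]=42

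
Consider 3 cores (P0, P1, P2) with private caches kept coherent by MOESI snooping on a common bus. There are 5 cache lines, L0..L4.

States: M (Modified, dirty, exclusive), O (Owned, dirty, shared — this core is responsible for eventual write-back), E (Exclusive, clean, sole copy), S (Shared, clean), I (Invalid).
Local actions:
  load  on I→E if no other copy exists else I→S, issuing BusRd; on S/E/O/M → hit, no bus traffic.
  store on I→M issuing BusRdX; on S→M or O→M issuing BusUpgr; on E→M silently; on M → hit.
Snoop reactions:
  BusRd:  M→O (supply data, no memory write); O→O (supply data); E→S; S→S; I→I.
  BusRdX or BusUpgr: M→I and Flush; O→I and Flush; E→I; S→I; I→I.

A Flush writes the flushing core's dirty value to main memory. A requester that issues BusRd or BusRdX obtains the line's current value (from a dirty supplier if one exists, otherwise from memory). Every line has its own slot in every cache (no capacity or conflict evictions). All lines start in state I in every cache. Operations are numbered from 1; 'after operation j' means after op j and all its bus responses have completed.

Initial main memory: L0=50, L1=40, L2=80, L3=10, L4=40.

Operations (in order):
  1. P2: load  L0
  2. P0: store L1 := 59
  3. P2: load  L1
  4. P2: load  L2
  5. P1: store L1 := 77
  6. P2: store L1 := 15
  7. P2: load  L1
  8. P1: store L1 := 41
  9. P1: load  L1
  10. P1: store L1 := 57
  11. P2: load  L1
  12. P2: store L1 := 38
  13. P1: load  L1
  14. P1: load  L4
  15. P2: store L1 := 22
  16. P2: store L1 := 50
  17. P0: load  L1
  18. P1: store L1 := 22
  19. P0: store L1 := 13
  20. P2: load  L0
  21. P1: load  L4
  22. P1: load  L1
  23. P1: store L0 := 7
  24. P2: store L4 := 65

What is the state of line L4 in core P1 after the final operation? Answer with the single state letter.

step 1: P2: load  L0  ⟶  IIE  (L0)  txn=BusRd  M[L0]=50
step 2: P0: store L1 := 59  ⟶  MII  (L1)  txn=BusRdX  M[L1]=40
step 3: P2: load  L1  ⟶  OIS  (L1)  txn=BusRd  M[L1]=40
step 4: P2: load  L2  ⟶  IIE  (L2)  txn=BusRd  M[L2]=80
step 5: P1: store L1 := 77  ⟶  IMI  (L1)  txn=BusRdX+Flush  M[L1]=59
step 6: P2: store L1 := 15  ⟶  IIM  (L1)  txn=BusRdX+Flush  M[L1]=77
step 7: P2: load  L1  ⟶  IIM  (L1)  txn=∅  M[L1]=77
step 8: P1: store L1 := 41  ⟶  IMI  (L1)  txn=BusRdX+Flush  M[L1]=15
step 9: P1: load  L1  ⟶  IMI  (L1)  txn=∅  M[L1]=15
step 10: P1: store L1 := 57  ⟶  IMI  (L1)  txn=∅  M[L1]=15
step 11: P2: load  L1  ⟶  IOS  (L1)  txn=BusRd  M[L1]=15
step 12: P2: store L1 := 38  ⟶  IIM  (L1)  txn=BusUpgr+Flush  M[L1]=57
step 13: P1: load  L1  ⟶  ISO  (L1)  txn=BusRd  M[L1]=57
step 14: P1: load  L4  ⟶  IEI  (L4)  txn=BusRd  M[L4]=40
step 15: P2: store L1 := 22  ⟶  IIM  (L1)  txn=BusUpgr  M[L1]=57
step 16: P2: store L1 := 50  ⟶  IIM  (L1)  txn=∅  M[L1]=57
step 17: P0: load  L1  ⟶  SIO  (L1)  txn=BusRd  M[L1]=57
step 18: P1: store L1 := 22  ⟶  IMI  (L1)  txn=BusRdX+Flush  M[L1]=50
step 19: P0: store L1 := 13  ⟶  MII  (L1)  txn=BusRdX+Flush  M[L1]=22
step 20: P2: load  L0  ⟶  IIE  (L0)  txn=∅  M[L0]=50
step 21: P1: load  L4  ⟶  IEI  (L4)  txn=∅  M[L4]=40
step 22: P1: load  L1  ⟶  OSI  (L1)  txn=BusRd  M[L1]=22
step 23: P1: store L0 := 7  ⟶  IMI  (L0)  txn=BusRdX  M[L0]=50
step 24: P2: store L4 := 65  ⟶  IIM  (L4)  txn=BusRdX  M[L4]=40

state = I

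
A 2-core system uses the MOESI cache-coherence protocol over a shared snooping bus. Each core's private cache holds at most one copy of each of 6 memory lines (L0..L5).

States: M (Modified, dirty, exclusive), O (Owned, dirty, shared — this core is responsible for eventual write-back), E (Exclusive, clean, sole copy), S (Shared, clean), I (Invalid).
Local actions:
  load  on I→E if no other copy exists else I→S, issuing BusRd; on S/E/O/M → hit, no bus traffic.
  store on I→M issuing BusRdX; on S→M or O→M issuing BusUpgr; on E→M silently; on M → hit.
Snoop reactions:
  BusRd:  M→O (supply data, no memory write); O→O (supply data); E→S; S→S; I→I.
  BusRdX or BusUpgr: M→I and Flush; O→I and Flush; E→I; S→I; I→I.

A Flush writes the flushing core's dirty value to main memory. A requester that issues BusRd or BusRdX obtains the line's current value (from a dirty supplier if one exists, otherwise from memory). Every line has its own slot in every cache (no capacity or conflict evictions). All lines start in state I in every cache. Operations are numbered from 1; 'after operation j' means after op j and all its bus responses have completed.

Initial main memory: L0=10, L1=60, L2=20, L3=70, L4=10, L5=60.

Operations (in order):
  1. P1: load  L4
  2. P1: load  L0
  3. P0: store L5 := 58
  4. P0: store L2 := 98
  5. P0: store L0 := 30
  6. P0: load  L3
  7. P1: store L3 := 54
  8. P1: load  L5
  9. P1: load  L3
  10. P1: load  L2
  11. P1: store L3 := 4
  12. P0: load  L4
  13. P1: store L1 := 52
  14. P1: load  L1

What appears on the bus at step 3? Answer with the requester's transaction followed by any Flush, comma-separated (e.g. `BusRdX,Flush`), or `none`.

bus = BusRdX

step 1: P1: load  L4  ⟶  IE  (L4)  txn=BusRd  M[L4]=10
step 2: P1: load  L0  ⟶  IE  (L0)  txn=BusRd  M[L0]=10
step 3: P0: store L5 := 58  ⟶  MI  (L5)  txn=BusRdX  M[L5]=60
step 4: P0: store L2 := 98  ⟶  MI  (L2)  txn=BusRdX  M[L2]=20
step 5: P0: store L0 := 30  ⟶  MI  (L0)  txn=BusRdX  M[L0]=10
step 6: P0: load  L3  ⟶  EI  (L3)  txn=BusRd  M[L3]=70
step 7: P1: store L3 := 54  ⟶  IM  (L3)  txn=BusRdX  M[L3]=70
step 8: P1: load  L5  ⟶  OS  (L5)  txn=BusRd  M[L5]=60
step 9: P1: load  L3  ⟶  IM  (L3)  txn=∅  M[L3]=70
step 10: P1: load  L2  ⟶  OS  (L2)  txn=BusRd  M[L2]=20
step 11: P1: store L3 := 4  ⟶  IM  (L3)  txn=∅  M[L3]=70
step 12: P0: load  L4  ⟶  SS  (L4)  txn=BusRd  M[L4]=10
step 13: P1: store L1 := 52  ⟶  IM  (L1)  txn=BusRdX  M[L1]=60
step 14: P1: load  L1  ⟶  IM  (L1)  txn=∅  M[L1]=60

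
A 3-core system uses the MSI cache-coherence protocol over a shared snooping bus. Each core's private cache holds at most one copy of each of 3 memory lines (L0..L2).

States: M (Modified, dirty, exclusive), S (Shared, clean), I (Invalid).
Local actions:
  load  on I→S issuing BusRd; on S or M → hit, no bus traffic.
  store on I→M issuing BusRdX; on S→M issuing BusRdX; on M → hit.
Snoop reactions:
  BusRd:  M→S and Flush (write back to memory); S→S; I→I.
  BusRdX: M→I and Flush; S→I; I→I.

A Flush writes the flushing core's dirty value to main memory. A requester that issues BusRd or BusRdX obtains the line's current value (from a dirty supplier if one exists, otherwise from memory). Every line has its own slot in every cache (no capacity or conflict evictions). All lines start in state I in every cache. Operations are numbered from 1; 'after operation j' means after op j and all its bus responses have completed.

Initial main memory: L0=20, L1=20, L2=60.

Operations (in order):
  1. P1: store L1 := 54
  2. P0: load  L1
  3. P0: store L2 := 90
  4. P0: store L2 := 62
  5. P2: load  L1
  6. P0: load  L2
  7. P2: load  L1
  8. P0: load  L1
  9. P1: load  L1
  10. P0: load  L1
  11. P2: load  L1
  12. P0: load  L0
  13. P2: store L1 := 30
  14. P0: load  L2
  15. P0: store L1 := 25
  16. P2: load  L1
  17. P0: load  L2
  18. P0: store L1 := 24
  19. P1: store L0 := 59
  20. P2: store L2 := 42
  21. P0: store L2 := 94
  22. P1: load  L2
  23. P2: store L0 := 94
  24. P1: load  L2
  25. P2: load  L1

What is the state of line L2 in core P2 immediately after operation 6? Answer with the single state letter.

step 1: P1: store L1 := 54  ⟶  IMI  (L1)  txn=BusRdX  M[L1]=20
step 2: P0: load  L1  ⟶  SSI  (L1)  txn=BusRd+Flush  M[L1]=54
step 3: P0: store L2 := 90  ⟶  MII  (L2)  txn=BusRdX  M[L2]=60
step 4: P0: store L2 := 62  ⟶  MII  (L2)  txn=∅  M[L2]=60
step 5: P2: load  L1  ⟶  SSS  (L1)  txn=BusRd  M[L1]=54
step 6: P0: load  L2  ⟶  MII  (L2)  txn=∅  M[L2]=60
step 7: P2: load  L1  ⟶  SSS  (L1)  txn=∅  M[L1]=54
step 8: P0: load  L1  ⟶  SSS  (L1)  txn=∅  M[L1]=54
step 9: P1: load  L1  ⟶  SSS  (L1)  txn=∅  M[L1]=54
step 10: P0: load  L1  ⟶  SSS  (L1)  txn=∅  M[L1]=54
step 11: P2: load  L1  ⟶  SSS  (L1)  txn=∅  M[L1]=54
step 12: P0: load  L0  ⟶  SII  (L0)  txn=BusRd  M[L0]=20
step 13: P2: store L1 := 30  ⟶  IIM  (L1)  txn=BusRdX  M[L1]=54
step 14: P0: load  L2  ⟶  MII  (L2)  txn=∅  M[L2]=60
step 15: P0: store L1 := 25  ⟶  MII  (L1)  txn=BusRdX+Flush  M[L1]=30
step 16: P2: load  L1  ⟶  SIS  (L1)  txn=BusRd+Flush  M[L1]=25
step 17: P0: load  L2  ⟶  MII  (L2)  txn=∅  M[L2]=60
step 18: P0: store L1 := 24  ⟶  MII  (L1)  txn=BusRdX  M[L1]=25
step 19: P1: store L0 := 59  ⟶  IMI  (L0)  txn=BusRdX  M[L0]=20
step 20: P2: store L2 := 42  ⟶  IIM  (L2)  txn=BusRdX+Flush  M[L2]=62
step 21: P0: store L2 := 94  ⟶  MII  (L2)  txn=BusRdX+Flush  M[L2]=42
step 22: P1: load  L2  ⟶  SSI  (L2)  txn=BusRd+Flush  M[L2]=94
step 23: P2: store L0 := 94  ⟶  IIM  (L0)  txn=BusRdX+Flush  M[L0]=59
step 24: P1: load  L2  ⟶  SSI  (L2)  txn=∅  M[L2]=94
step 25: P2: load  L1  ⟶  SIS  (L1)  txn=BusRd+Flush  M[L1]=24

state = I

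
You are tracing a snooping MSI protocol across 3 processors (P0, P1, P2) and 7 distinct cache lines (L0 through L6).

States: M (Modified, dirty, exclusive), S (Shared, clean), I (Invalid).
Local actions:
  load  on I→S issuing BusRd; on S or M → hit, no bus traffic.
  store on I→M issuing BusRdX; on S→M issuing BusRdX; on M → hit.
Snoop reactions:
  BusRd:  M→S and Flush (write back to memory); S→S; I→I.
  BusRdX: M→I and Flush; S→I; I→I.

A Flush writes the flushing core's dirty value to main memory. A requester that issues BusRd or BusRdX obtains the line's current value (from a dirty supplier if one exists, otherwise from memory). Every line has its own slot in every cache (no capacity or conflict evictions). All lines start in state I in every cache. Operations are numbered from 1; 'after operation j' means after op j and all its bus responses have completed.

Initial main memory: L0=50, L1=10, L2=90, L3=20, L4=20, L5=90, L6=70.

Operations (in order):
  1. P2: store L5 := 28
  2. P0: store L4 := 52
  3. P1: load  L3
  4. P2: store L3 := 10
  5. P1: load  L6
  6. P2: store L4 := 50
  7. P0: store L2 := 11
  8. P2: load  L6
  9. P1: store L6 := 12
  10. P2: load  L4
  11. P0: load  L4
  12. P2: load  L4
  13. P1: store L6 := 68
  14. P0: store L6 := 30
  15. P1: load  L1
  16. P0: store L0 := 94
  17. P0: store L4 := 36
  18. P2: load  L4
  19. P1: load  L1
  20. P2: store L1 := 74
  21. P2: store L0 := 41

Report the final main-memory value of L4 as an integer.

step 1: P2: store L5 := 28  ⟶  IIM  (L5)  txn=BusRdX  M[L5]=90
step 2: P0: store L4 := 52  ⟶  MII  (L4)  txn=BusRdX  M[L4]=20
step 3: P1: load  L3  ⟶  ISI  (L3)  txn=BusRd  M[L3]=20
step 4: P2: store L3 := 10  ⟶  IIM  (L3)  txn=BusRdX  M[L3]=20
step 5: P1: load  L6  ⟶  ISI  (L6)  txn=BusRd  M[L6]=70
step 6: P2: store L4 := 50  ⟶  IIM  (L4)  txn=BusRdX+Flush  M[L4]=52
step 7: P0: store L2 := 11  ⟶  MII  (L2)  txn=BusRdX  M[L2]=90
step 8: P2: load  L6  ⟶  ISS  (L6)  txn=BusRd  M[L6]=70
step 9: P1: store L6 := 12  ⟶  IMI  (L6)  txn=BusRdX  M[L6]=70
step 10: P2: load  L4  ⟶  IIM  (L4)  txn=∅  M[L4]=52
step 11: P0: load  L4  ⟶  SIS  (L4)  txn=BusRd+Flush  M[L4]=50
step 12: P2: load  L4  ⟶  SIS  (L4)  txn=∅  M[L4]=50
step 13: P1: store L6 := 68  ⟶  IMI  (L6)  txn=∅  M[L6]=70
step 14: P0: store L6 := 30  ⟶  MII  (L6)  txn=BusRdX+Flush  M[L6]=68
step 15: P1: load  L1  ⟶  ISI  (L1)  txn=BusRd  M[L1]=10
step 16: P0: store L0 := 94  ⟶  MII  (L0)  txn=BusRdX  M[L0]=50
step 17: P0: store L4 := 36  ⟶  MII  (L4)  txn=BusRdX  M[L4]=50
step 18: P2: load  L4  ⟶  SIS  (L4)  txn=BusRd+Flush  M[L4]=36
step 19: P1: load  L1  ⟶  ISI  (L1)  txn=∅  M[L1]=10
step 20: P2: store L1 := 74  ⟶  IIM  (L1)  txn=BusRdX  M[L1]=10
step 21: P2: store L0 := 41  ⟶  IIM  (L0)  txn=BusRdX+Flush  M[L0]=94

memory[L4] = 36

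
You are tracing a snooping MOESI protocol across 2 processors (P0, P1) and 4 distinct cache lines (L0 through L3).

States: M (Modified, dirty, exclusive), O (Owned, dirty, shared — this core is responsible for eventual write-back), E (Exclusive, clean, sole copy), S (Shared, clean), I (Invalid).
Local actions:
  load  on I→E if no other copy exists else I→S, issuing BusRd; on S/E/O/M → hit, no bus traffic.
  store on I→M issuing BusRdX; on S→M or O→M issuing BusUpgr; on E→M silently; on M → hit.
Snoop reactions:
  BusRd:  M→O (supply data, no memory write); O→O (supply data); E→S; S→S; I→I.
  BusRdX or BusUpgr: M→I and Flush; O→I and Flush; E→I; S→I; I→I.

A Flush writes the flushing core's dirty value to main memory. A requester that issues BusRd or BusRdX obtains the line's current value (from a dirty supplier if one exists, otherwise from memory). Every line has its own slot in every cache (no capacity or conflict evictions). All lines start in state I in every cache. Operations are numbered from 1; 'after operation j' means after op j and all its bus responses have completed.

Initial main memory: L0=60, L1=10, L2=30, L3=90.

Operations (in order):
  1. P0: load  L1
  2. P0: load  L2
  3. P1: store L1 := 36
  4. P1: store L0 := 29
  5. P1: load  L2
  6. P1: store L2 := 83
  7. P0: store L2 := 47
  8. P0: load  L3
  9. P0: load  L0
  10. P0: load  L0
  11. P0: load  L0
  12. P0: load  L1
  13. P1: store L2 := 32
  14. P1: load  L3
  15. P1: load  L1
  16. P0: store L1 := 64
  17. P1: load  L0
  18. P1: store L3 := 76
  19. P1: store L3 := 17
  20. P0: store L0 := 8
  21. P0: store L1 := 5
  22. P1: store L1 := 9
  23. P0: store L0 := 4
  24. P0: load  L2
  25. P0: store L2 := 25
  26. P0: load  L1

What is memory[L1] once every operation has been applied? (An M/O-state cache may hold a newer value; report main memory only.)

1. P0: load  L1  bus=[BusRd]  L1: P0=E P1=I  mem[L1]=10
2. P0: load  L2  bus=[BusRd]  L2: P0=E P1=I  mem[L2]=30
3. P1: store L1 := 36  bus=[BusRdX]  L1: P0=I P1=M  mem[L1]=10
4. P1: store L0 := 29  bus=[BusRdX]  L0: P0=I P1=M  mem[L0]=60
5. P1: load  L2  bus=[BusRd]  L2: P0=S P1=S  mem[L2]=30
6. P1: store L2 := 83  bus=[BusUpgr]  L2: P0=I P1=M  mem[L2]=30
7. P0: store L2 := 47  bus=[BusRdX,Flush]  L2: P0=M P1=I  mem[L2]=83
8. P0: load  L3  bus=[BusRd]  L3: P0=E P1=I  mem[L3]=90
9. P0: load  L0  bus=[BusRd]  L0: P0=S P1=O  mem[L0]=60
10. P0: load  L0  bus=[-]  L0: P0=S P1=O  mem[L0]=60
11. P0: load  L0  bus=[-]  L0: P0=S P1=O  mem[L0]=60
12. P0: load  L1  bus=[BusRd]  L1: P0=S P1=O  mem[L1]=10
13. P1: store L2 := 32  bus=[BusRdX,Flush]  L2: P0=I P1=M  mem[L2]=47
14. P1: load  L3  bus=[BusRd]  L3: P0=S P1=S  mem[L3]=90
15. P1: load  L1  bus=[-]  L1: P0=S P1=O  mem[L1]=10
16. P0: store L1 := 64  bus=[BusUpgr,Flush]  L1: P0=M P1=I  mem[L1]=36
17. P1: load  L0  bus=[-]  L0: P0=S P1=O  mem[L0]=60
18. P1: store L3 := 76  bus=[BusUpgr]  L3: P0=I P1=M  mem[L3]=90
19. P1: store L3 := 17  bus=[-]  L3: P0=I P1=M  mem[L3]=90
20. P0: store L0 := 8  bus=[BusUpgr,Flush]  L0: P0=M P1=I  mem[L0]=29
21. P0: store L1 := 5  bus=[-]  L1: P0=M P1=I  mem[L1]=36
22. P1: store L1 := 9  bus=[BusRdX,Flush]  L1: P0=I P1=M  mem[L1]=5
23. P0: store L0 := 4  bus=[-]  L0: P0=M P1=I  mem[L0]=29
24. P0: load  L2  bus=[BusRd]  L2: P0=S P1=O  mem[L2]=47
25. P0: store L2 := 25  bus=[BusUpgr,Flush]  L2: P0=M P1=I  mem[L2]=32
26. P0: load  L1  bus=[BusRd]  L1: P0=S P1=O  mem[L1]=5

memory[L1] = 5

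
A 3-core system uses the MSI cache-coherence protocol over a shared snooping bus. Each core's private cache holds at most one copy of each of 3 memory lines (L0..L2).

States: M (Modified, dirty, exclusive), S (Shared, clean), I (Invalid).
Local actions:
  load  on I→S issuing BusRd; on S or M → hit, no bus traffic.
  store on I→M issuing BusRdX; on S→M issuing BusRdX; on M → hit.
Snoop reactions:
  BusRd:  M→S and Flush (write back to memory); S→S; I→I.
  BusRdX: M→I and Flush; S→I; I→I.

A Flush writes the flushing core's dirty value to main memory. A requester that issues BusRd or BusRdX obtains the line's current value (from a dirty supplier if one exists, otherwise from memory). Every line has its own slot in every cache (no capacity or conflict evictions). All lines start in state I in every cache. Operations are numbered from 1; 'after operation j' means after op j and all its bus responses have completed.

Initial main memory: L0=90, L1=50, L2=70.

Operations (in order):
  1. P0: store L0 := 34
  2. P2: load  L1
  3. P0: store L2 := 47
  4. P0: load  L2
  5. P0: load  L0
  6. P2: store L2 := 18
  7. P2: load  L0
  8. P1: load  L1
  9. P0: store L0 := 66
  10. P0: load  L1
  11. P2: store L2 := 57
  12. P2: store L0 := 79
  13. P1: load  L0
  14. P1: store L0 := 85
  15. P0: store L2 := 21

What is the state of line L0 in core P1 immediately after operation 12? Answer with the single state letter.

step 1: P0: store L0 := 34  ⟶  MII  (L0)  txn=BusRdX  M[L0]=90
step 2: P2: load  L1  ⟶  IIS  (L1)  txn=BusRd  M[L1]=50
step 3: P0: store L2 := 47  ⟶  MII  (L2)  txn=BusRdX  M[L2]=70
step 4: P0: load  L2  ⟶  MII  (L2)  txn=∅  M[L2]=70
step 5: P0: load  L0  ⟶  MII  (L0)  txn=∅  M[L0]=90
step 6: P2: store L2 := 18  ⟶  IIM  (L2)  txn=BusRdX+Flush  M[L2]=47
step 7: P2: load  L0  ⟶  SIS  (L0)  txn=BusRd+Flush  M[L0]=34
step 8: P1: load  L1  ⟶  ISS  (L1)  txn=BusRd  M[L1]=50
step 9: P0: store L0 := 66  ⟶  MII  (L0)  txn=BusRdX  M[L0]=34
step 10: P0: load  L1  ⟶  SSS  (L1)  txn=BusRd  M[L1]=50
step 11: P2: store L2 := 57  ⟶  IIM  (L2)  txn=∅  M[L2]=47
step 12: P2: store L0 := 79  ⟶  IIM  (L0)  txn=BusRdX+Flush  M[L0]=66
step 13: P1: load  L0  ⟶  ISS  (L0)  txn=BusRd+Flush  M[L0]=79
step 14: P1: store L0 := 85  ⟶  IMI  (L0)  txn=BusRdX  M[L0]=79
step 15: P0: store L2 := 21  ⟶  MII  (L2)  txn=BusRdX+Flush  M[L2]=57

state = I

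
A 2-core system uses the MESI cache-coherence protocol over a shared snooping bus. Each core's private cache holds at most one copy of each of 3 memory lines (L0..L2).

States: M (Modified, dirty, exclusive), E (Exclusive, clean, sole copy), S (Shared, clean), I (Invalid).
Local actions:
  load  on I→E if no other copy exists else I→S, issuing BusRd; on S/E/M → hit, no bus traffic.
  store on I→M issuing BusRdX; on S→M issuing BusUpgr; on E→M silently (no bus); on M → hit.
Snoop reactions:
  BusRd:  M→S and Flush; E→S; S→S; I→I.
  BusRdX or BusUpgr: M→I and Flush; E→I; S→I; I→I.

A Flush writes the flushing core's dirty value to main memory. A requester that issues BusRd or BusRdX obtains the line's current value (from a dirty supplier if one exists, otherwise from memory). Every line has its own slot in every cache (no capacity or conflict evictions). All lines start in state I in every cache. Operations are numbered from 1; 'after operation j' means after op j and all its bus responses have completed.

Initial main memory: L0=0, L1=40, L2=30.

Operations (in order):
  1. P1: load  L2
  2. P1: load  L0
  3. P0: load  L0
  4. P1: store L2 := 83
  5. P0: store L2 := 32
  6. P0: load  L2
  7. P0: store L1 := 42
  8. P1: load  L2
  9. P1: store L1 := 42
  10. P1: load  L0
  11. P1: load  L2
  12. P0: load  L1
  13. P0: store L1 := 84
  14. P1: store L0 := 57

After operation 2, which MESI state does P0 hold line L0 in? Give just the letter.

state = I

1. P1: load  L2  bus=[BusRd]  L2: P0=I P1=E  mem[L2]=30
2. P1: load  L0  bus=[BusRd]  L0: P0=I P1=E  mem[L0]=0
3. P0: load  L0  bus=[BusRd]  L0: P0=S P1=S  mem[L0]=0
4. P1: store L2 := 83  bus=[-]  L2: P0=I P1=M  mem[L2]=30
5. P0: store L2 := 32  bus=[BusRdX,Flush]  L2: P0=M P1=I  mem[L2]=83
6. P0: load  L2  bus=[-]  L2: P0=M P1=I  mem[L2]=83
7. P0: store L1 := 42  bus=[BusRdX]  L1: P0=M P1=I  mem[L1]=40
8. P1: load  L2  bus=[BusRd,Flush]  L2: P0=S P1=S  mem[L2]=32
9. P1: store L1 := 42  bus=[BusRdX,Flush]  L1: P0=I P1=M  mem[L1]=42
10. P1: load  L0  bus=[-]  L0: P0=S P1=S  mem[L0]=0
11. P1: load  L2  bus=[-]  L2: P0=S P1=S  mem[L2]=32
12. P0: load  L1  bus=[BusRd,Flush]  L1: P0=S P1=S  mem[L1]=42
13. P0: store L1 := 84  bus=[BusUpgr]  L1: P0=M P1=I  mem[L1]=42
14. P1: store L0 := 57  bus=[BusUpgr]  L0: P0=I P1=M  mem[L0]=0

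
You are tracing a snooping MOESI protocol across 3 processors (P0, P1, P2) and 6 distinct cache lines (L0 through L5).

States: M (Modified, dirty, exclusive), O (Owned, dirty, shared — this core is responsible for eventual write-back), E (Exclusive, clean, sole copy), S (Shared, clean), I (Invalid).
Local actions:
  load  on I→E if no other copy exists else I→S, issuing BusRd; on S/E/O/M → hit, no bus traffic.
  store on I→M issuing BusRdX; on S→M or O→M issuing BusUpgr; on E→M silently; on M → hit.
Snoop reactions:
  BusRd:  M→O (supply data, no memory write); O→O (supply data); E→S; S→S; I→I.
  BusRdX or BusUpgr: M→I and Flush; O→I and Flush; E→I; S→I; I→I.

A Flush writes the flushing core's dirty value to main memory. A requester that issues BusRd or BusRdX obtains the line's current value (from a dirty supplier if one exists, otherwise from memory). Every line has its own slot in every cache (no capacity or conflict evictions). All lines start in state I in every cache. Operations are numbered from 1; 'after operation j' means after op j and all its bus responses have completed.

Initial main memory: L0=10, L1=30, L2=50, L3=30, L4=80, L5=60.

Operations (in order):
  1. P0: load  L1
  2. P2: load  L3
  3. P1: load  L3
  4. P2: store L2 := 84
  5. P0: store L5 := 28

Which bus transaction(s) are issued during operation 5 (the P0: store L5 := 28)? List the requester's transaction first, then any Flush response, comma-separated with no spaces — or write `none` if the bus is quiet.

step 1: P0: load  L1  ⟶  EII  (L1)  txn=BusRd  M[L1]=30
step 2: P2: load  L3  ⟶  IIE  (L3)  txn=BusRd  M[L3]=30
step 3: P1: load  L3  ⟶  ISS  (L3)  txn=BusRd  M[L3]=30
step 4: P2: store L2 := 84  ⟶  IIM  (L2)  txn=BusRdX  M[L2]=50
step 5: P0: store L5 := 28  ⟶  MII  (L5)  txn=BusRdX  M[L5]=60

bus = BusRdX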